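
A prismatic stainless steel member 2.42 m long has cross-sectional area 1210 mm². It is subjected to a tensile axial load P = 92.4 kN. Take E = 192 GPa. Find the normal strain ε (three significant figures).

σ = N/A = 76.36 MPa; ε = σ/E = 76.36/192000 = 3.977e-04.

3.98e-04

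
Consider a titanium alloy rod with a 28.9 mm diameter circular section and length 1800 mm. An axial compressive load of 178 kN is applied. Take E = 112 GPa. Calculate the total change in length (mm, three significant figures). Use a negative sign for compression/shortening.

-4.36 mm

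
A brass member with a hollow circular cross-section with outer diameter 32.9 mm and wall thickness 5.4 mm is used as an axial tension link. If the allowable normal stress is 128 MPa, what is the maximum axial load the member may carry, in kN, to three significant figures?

A = 466.5 mm².
P_max = σ_allow · A = 128 · 466.5 = 59720 N = 59.72 kN.

59.7 kN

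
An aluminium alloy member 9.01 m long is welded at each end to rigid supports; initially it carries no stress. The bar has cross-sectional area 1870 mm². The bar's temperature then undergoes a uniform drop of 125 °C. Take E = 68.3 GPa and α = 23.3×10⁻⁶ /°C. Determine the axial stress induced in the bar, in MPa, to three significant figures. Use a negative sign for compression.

Free thermal expansion αLΔT = 23.3e-6 · 9010 · -125 = -26.24 mm.
The walls impose strain ε = −(-26.24)/9010 = 2.9125e-03; σ = Eε = 68300 · 2.9125e-03 = 198.9 MPa.

199 MPa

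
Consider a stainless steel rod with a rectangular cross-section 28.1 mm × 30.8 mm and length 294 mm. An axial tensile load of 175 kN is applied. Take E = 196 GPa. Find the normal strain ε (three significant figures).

0.00103

A = 865.5 mm².
σ = N/A = 202.2 MPa; ε = σ/E = 202.2/196000 = 1.032e-03.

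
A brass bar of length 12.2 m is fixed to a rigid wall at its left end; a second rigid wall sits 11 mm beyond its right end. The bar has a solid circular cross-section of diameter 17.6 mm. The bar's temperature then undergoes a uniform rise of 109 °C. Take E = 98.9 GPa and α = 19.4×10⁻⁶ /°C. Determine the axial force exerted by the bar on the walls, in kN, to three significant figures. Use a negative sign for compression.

-29.2 kN

Free thermal expansion αLΔT = 19.4e-6 · 12200 · 109 = 25.8 mm.
The walls engage after the gap closes; constrained expansion = 25.8 − 11 = 14.8 mm.
The walls impose strain ε = −(14.8)/12200 = -1.2130e-03; σ = Eε = 98900 · -1.2130e-03 = -120 MPa.
Wall reaction R = σ·A = -120·243.3 = -29180 N = -29.18 kN.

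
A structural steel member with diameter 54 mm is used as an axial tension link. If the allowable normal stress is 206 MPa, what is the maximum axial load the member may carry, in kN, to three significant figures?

472 kN

A = 2290 mm².
P_max = σ_allow · A = 206 · 2290 = 471800 N = 471.8 kN.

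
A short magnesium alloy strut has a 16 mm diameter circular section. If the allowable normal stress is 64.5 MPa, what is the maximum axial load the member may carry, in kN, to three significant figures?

13.0 kN

A = 201.1 mm².
P_max = σ_allow · A = 64.5 · 201.1 = 12970 N = 12.97 kN.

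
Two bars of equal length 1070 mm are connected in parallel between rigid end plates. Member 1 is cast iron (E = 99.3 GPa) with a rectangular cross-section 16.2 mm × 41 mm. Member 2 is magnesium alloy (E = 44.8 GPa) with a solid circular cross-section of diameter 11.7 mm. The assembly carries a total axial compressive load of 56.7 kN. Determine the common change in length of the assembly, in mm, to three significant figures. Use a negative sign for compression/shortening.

A_1 = 664.2 mm².
A_2 = 107.5 mm².
Equal strain + equilibrium ⇒ each member carries load in proportion to AE: A₁E₁ = 65960000 N, A₂E₂ = 4817000 N, ΣAE = 70770000 N.
δ = PL/ΣAE = -56700·1070/70770000 = -0.8573 mm.

-0.857 mm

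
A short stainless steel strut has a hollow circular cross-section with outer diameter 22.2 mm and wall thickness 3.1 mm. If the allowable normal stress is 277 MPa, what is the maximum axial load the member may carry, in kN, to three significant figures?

A = 186 mm².
P_max = σ_allow · A = 277 · 186 = 51530 N = 51.53 kN.

51.5 kN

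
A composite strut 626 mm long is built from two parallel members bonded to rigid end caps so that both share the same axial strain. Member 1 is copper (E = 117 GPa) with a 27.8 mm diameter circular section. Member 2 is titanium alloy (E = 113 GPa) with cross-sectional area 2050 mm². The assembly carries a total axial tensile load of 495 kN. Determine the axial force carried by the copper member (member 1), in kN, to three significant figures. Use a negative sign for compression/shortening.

A_1 = 607 mm².
Equal strain + equilibrium ⇒ each member carries load in proportion to AE: A₁E₁ = 71020000 N, A₂E₂ = 231600000 N, ΣAE = 302700000 N.
F₁ = P·A₁E₁/ΣAE = 495000·71020000/302700000 = 116100 N.

116 kN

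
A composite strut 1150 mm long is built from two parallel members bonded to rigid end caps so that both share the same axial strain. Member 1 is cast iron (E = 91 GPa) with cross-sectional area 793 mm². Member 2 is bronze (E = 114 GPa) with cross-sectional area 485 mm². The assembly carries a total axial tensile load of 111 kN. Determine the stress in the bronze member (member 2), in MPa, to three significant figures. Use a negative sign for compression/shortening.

Equal strain + equilibrium ⇒ each member carries load in proportion to AE: A₁E₁ = 72160000 N, A₂E₂ = 55290000 N, ΣAE = 127500000 N.
σ₂ = P·E₂/ΣAE = 111000·114000/127500000 = 99.28 MPa.

99.3 MPa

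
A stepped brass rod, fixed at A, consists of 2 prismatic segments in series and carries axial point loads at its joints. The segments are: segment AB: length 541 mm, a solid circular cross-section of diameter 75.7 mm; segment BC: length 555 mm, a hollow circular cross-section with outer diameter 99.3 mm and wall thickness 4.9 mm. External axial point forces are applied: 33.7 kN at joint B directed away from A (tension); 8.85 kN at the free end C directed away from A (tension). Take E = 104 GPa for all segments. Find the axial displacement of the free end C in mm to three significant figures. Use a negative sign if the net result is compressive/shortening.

0.0817 mm

Internal axial forces (sectioning from the free end, tension +): N_BC = 8.85 kN, N_AB = 42.55 kN.
A_AB = 4501 mm².
A_BC = 1453 mm².
δ_AB = 42550·541/(4501·104000) = 0.04918 mm
δ_BC = 8850·555/(1453·104000) = 0.0325 mm
δ = Σδ_i = 0.08168 mm.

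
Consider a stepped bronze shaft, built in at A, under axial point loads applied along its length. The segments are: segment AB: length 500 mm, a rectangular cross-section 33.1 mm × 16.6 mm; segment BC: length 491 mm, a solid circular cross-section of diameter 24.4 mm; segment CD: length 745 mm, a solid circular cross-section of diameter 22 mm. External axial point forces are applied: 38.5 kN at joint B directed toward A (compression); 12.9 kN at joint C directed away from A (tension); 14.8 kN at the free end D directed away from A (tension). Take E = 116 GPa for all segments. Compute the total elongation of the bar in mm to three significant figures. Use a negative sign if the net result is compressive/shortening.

Internal axial forces (sectioning from the free end, tension +): N_CD = 14.8 kN, N_BC = 27.7 kN, N_AB = -10.8 kN.
A_AB = 549.5 mm².
A_BC = 467.6 mm².
A_CD = 380.1 mm².
δ_AB = -10800·500/(549.5·116000) = -0.08472 mm
δ_BC = 27700·491/(467.6·116000) = 0.2507 mm
δ_CD = 14800·745/(380.1·116000) = 0.25 mm
δ = Σδ_i = 0.4161 mm.

0.416 mm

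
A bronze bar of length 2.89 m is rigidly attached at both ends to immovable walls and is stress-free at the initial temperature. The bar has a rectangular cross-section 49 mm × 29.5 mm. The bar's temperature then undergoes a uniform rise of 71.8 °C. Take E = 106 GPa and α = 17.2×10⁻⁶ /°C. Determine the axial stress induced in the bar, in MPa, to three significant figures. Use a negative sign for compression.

Free thermal expansion αLΔT = 17.2e-6 · 2890 · 71.8 = 3.569 mm.
The walls impose strain ε = −(3.569)/2890 = -1.2350e-03; σ = Eε = 106000 · -1.2350e-03 = -130.9 MPa.

-131 MPa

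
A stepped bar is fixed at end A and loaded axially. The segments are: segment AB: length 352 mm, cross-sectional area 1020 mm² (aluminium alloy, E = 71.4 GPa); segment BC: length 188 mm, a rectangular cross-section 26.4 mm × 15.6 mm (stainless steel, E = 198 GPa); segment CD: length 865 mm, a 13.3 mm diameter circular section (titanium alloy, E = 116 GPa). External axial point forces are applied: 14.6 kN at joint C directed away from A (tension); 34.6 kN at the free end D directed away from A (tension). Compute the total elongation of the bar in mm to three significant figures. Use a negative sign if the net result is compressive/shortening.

2.21 mm

Internal axial forces (sectioning from the free end, tension +): N_CD = 34.6 kN, N_BC = 49.2 kN, N_AB = 49.2 kN.
A_BC = 411.8 mm².
A_CD = 138.9 mm².
δ_AB = 49200·352/(1020·71400) = 0.2378 mm
δ_BC = 49200·188/(411.8·198000) = 0.1134 mm
δ_CD = 34600·865/(138.9·116000) = 1.857 mm
δ = Σδ_i = 2.208 mm.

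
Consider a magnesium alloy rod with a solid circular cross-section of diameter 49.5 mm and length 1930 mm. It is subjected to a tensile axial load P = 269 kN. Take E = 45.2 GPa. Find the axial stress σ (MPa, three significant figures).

A = 1924 mm².
σ = N/A = 269000/1924 = 139.8 MPa.

140 MPa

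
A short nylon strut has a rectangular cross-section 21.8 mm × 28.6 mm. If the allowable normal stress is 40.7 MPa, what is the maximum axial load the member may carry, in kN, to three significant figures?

25.4 kN

A = 623.5 mm².
P_max = σ_allow · A = 40.7 · 623.5 = 25380 N = 25.38 kN.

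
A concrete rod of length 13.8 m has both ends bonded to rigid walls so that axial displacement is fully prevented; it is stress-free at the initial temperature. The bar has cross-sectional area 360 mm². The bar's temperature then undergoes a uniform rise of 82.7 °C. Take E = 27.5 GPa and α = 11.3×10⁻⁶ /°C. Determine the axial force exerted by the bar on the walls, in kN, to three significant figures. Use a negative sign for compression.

-9.25 kN

Free thermal expansion αLΔT = 11.3e-6 · 13800 · 82.7 = 12.9 mm.
The walls impose strain ε = −(12.9)/13800 = -9.3451e-04; σ = Eε = 27500 · -9.3451e-04 = -25.7 MPa.
Wall reaction R = σ·A = -25.7·360 = -9252 N = -9.252 kN.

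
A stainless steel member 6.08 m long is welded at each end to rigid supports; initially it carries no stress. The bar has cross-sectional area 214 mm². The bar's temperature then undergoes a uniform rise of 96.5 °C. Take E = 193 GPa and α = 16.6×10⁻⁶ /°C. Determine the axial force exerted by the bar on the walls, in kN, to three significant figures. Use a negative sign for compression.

-66.2 kN

Free thermal expansion αLΔT = 16.6e-6 · 6080 · 96.5 = 9.74 mm.
The walls impose strain ε = −(9.74)/6080 = -1.6019e-03; σ = Eε = 193000 · -1.6019e-03 = -309.2 MPa.
Wall reaction R = σ·A = -309.2·214 = -66160 N = -66.16 kN.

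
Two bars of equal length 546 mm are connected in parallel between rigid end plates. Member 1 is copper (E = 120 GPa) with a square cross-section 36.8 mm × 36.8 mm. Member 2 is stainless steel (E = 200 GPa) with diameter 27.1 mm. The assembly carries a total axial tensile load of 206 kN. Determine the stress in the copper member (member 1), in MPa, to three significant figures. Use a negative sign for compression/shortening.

A_1 = 1354 mm².
A_2 = 576.8 mm².
Equal strain + equilibrium ⇒ each member carries load in proportion to AE: A₁E₁ = 162500000 N, A₂E₂ = 115400000 N, ΣAE = 277900000 N.
σ₁ = P·E₁/ΣAE = 206000·120000/277900000 = 88.96 MPa.

89.0 MPa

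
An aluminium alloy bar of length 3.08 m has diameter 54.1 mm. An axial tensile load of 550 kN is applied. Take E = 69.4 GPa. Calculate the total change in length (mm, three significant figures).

10.6 mm

A = 2299 mm².
δ_mech = NL/(AE) = 550000·3080/(2299·69400) = 10.62 mm.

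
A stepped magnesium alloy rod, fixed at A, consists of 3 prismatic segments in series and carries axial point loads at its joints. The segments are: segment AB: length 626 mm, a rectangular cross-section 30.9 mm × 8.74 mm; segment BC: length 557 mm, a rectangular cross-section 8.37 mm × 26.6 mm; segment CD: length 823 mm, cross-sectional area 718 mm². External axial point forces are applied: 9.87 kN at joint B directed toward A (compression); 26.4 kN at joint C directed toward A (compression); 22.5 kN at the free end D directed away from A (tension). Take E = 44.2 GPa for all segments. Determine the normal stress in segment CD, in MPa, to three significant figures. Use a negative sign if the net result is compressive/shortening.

Internal axial forces (sectioning from the free end, tension +): N_CD = 22.5 kN, N_BC = -3.9 kN, N_AB = -13.77 kN.
σ_CD = N_CD/A_CD = 22500/718 = 31.34 MPa.

31.3 MPa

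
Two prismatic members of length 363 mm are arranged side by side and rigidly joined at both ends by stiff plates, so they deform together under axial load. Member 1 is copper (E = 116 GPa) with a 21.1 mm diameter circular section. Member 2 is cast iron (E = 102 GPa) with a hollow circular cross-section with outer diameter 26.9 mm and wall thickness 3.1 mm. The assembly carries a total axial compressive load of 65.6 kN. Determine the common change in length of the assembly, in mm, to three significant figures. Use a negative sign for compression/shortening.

-0.371 mm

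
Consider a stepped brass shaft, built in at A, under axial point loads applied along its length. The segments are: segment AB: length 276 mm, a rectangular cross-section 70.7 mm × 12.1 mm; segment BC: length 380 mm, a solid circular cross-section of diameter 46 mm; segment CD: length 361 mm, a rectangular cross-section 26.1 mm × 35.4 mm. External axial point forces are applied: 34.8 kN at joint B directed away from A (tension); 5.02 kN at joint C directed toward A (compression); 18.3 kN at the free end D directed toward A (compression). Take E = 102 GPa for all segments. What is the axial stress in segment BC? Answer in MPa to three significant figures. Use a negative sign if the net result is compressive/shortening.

-14.0 MPa

Internal axial forces (sectioning from the free end, tension +): N_CD = -18.3 kN, N_BC = -23.32 kN, N_AB = 11.48 kN.
A_BC = 1662 mm².
σ_BC = N_BC/A_BC = -23320/1662 = -14.03 MPa.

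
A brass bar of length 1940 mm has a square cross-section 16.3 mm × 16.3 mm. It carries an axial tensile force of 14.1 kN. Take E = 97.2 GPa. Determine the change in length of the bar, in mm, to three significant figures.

A = 265.7 mm².
δ_mech = NL/(AE) = 14100·1940/(265.7·97200) = 1.059 mm.

1.06 mm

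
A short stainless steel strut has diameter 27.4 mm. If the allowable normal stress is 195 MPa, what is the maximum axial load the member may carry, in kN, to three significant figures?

115 kN

A = 589.6 mm².
P_max = σ_allow · A = 195 · 589.6 = 115000 N = 115 kN.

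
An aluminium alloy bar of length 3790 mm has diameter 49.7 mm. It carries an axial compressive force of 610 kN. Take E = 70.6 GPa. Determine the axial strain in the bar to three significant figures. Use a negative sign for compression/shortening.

-0.00445

A = 1940 mm².
σ = N/A = -314.4 MPa; ε = σ/E = -314.4/70600 = -4.454e-03.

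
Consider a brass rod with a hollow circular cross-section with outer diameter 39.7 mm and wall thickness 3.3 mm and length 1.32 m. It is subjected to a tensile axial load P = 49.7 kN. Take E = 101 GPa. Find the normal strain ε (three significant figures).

0.00130

A = 377.4 mm².
σ = N/A = 131.7 MPa; ε = σ/E = 131.7/101000 = 1.304e-03.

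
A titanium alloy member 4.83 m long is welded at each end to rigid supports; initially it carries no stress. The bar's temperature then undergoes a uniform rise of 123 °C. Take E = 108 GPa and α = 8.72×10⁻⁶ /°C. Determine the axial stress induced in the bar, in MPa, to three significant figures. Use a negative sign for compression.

Free thermal expansion αLΔT = 8.72e-6 · 4830 · 123 = 5.18 mm.
The walls impose strain ε = −(5.18)/4830 = -1.0726e-03; σ = Eε = 108000 · -1.0726e-03 = -115.8 MPa.

-116 MPa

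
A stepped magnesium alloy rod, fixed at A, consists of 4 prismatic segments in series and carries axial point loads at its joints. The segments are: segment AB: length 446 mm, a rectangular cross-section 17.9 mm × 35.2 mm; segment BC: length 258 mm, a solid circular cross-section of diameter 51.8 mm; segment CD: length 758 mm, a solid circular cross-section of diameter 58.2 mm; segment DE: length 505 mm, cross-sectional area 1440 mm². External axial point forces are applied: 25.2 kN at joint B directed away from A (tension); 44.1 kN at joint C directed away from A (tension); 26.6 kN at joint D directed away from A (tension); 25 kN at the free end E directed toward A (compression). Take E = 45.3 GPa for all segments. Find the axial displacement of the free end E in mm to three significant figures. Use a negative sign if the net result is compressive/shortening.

1.05 mm

Internal axial forces (sectioning from the free end, tension +): N_DE = -25 kN, N_CD = 1.6 kN, N_BC = 45.7 kN, N_AB = 70.9 kN.
A_AB = 630.1 mm².
A_BC = 2107 mm².
A_CD = 2660 mm².
δ_AB = 70900·446/(630.1·45300) = 1.108 mm
δ_BC = 45700·258/(2107·45300) = 0.1235 mm
δ_CD = 1600·758/(2660·45300) = 0.01006 mm
δ_DE = -25000·505/(1440·45300) = -0.1935 mm
δ = Σδ_i = 1.048 mm.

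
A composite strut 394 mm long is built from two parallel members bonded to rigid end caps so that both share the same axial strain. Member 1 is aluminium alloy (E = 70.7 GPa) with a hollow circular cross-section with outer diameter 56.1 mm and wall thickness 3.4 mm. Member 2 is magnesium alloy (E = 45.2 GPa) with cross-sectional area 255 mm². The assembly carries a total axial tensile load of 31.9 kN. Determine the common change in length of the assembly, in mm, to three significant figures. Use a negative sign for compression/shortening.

0.245 mm

A_1 = 562.9 mm².
Equal strain + equilibrium ⇒ each member carries load in proportion to AE: A₁E₁ = 39800000 N, A₂E₂ = 11530000 N, ΣAE = 51320000 N.
δ = PL/ΣAE = 31900·394/51320000 = 0.2449 mm.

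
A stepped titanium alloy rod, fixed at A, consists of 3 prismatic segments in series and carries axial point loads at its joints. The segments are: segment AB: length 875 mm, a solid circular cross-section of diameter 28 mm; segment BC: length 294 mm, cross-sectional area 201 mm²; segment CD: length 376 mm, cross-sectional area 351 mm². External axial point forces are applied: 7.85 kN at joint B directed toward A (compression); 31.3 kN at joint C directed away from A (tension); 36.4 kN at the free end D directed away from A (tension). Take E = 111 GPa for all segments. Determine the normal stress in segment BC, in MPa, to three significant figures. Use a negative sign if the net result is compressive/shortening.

Internal axial forces (sectioning from the free end, tension +): N_CD = 36.4 kN, N_BC = 67.7 kN, N_AB = 59.85 kN.
σ_BC = N_BC/A_BC = 67700/201 = 336.8 MPa.

337 MPa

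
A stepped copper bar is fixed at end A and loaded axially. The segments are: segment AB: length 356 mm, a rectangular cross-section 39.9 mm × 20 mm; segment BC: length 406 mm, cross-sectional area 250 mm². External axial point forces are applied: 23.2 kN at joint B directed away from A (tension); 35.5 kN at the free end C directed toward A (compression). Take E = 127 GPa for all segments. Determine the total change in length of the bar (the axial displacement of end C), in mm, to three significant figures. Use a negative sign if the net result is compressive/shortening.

-0.497 mm

Internal axial forces (sectioning from the free end, tension +): N_BC = -35.5 kN, N_AB = -12.3 kN.
A_AB = 798 mm².
δ_AB = -12300·356/(798·127000) = -0.04321 mm
δ_BC = -35500·406/(250·127000) = -0.454 mm
δ = Σδ_i = -0.4972 mm.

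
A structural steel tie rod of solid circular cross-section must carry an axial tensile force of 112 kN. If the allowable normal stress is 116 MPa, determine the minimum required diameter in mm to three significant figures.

Required area A ≥ P/σ_allow = 112000/116 = 965.5 mm².
For a solid circular section, d ≥ √(4A/π) = 35.06 mm.

35.1 mm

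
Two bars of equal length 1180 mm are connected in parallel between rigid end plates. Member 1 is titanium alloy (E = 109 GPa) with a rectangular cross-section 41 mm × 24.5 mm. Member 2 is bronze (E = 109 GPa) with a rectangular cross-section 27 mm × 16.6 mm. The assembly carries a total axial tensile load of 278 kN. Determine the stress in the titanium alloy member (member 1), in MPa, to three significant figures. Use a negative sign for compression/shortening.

191 MPa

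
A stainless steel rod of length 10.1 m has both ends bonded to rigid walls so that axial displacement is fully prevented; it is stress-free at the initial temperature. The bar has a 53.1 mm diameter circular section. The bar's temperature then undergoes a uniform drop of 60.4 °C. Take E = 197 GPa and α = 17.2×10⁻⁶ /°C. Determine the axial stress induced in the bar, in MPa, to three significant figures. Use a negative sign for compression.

205 MPa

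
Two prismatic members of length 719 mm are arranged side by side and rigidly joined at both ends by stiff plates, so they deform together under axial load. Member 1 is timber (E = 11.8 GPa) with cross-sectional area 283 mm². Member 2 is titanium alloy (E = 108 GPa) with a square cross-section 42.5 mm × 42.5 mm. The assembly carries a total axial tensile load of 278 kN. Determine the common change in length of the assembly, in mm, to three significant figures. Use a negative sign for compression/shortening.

1.01 mm

A_2 = 1806 mm².
Equal strain + equilibrium ⇒ each member carries load in proportion to AE: A₁E₁ = 3339000 N, A₂E₂ = 195100000 N, ΣAE = 198400000 N.
δ = PL/ΣAE = 278000·719/198400000 = 1.007 mm.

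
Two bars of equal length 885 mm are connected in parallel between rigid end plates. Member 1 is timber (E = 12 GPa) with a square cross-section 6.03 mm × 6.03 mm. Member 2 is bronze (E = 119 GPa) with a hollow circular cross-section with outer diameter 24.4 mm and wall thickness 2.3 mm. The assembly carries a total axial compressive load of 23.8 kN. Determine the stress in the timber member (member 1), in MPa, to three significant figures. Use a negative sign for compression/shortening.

A_1 = 36.36 mm².
A_2 = 159.7 mm².
Equal strain + equilibrium ⇒ each member carries load in proportion to AE: A₁E₁ = 436300 N, A₂E₂ = 19000000 N, ΣAE = 19440000 N.
σ₁ = P·E₁/ΣAE = -23800·12000/19440000 = -14.69 MPa.

-14.7 MPa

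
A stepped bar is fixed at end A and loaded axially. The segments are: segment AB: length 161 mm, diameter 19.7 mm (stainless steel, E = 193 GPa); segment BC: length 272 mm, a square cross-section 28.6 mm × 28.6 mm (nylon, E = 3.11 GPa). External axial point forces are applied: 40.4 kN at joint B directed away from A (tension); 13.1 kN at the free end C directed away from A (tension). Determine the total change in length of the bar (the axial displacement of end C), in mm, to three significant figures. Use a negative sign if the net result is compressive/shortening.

Internal axial forces (sectioning from the free end, tension +): N_BC = 13.1 kN, N_AB = 53.5 kN.
A_AB = 304.8 mm².
A_BC = 818 mm².
δ_AB = 53500·161/(304.8·193000) = 0.1464 mm
δ_BC = 13100·272/(818·3110) = 1.401 mm
δ = Σδ_i = 1.547 mm.

1.55 mm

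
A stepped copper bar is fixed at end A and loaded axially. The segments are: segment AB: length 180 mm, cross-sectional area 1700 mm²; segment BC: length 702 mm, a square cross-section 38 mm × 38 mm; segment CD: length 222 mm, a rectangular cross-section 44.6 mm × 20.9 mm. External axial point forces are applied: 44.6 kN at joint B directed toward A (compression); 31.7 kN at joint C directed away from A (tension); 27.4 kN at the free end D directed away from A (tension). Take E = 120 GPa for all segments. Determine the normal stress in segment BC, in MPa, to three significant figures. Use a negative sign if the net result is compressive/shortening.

Internal axial forces (sectioning from the free end, tension +): N_CD = 27.4 kN, N_BC = 59.1 kN, N_AB = 14.5 kN.
A_BC = 1444 mm².
σ_BC = N_BC/A_BC = 59100/1444 = 40.93 MPa.

40.9 MPa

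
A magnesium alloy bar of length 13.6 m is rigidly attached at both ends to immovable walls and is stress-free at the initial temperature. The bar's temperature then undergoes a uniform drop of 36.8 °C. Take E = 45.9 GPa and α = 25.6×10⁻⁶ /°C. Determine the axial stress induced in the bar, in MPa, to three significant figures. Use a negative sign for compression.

43.2 MPa

Free thermal expansion αLΔT = 25.6e-6 · 13600 · -36.8 = -12.81 mm.
The walls impose strain ε = −(-12.81)/13600 = 9.4208e-04; σ = Eε = 45900 · 9.4208e-04 = 43.24 MPa.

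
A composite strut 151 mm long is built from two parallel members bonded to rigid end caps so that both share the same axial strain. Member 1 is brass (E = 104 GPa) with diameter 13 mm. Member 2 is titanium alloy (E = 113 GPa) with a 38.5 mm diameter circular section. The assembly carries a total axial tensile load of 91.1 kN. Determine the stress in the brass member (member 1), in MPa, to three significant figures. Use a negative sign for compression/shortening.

A_1 = 132.7 mm².
A_2 = 1164 mm².
Equal strain + equilibrium ⇒ each member carries load in proportion to AE: A₁E₁ = 13800000 N, A₂E₂ = 131500000 N, ΣAE = 145400000 N.
σ₁ = P·E₁/ΣAE = 91100·104000/145400000 = 65.18 MPa.

65.2 MPa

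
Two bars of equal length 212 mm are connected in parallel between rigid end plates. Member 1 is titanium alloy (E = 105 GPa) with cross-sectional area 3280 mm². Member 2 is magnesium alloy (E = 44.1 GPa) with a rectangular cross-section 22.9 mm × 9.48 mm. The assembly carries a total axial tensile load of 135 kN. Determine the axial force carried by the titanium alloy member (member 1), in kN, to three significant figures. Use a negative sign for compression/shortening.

A_2 = 217.1 mm².
Equal strain + equilibrium ⇒ each member carries load in proportion to AE: A₁E₁ = 344400000 N, A₂E₂ = 9574000 N, ΣAE = 354000000 N.
F₁ = P·A₁E₁/ΣAE = 135000·344400000/354000000 = 131300 N.

131 kN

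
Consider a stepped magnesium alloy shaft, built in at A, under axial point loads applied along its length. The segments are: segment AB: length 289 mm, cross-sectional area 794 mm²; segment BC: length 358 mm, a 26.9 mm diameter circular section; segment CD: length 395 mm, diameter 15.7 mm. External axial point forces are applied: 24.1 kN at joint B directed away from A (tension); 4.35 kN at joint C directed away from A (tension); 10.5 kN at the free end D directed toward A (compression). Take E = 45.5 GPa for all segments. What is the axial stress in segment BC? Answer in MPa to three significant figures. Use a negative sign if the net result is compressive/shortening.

Internal axial forces (sectioning from the free end, tension +): N_CD = -10.5 kN, N_BC = -6.15 kN, N_AB = 17.95 kN.
A_BC = 568.3 mm².
σ_BC = N_BC/A_BC = -6150/568.3 = -10.82 MPa.

-10.8 MPa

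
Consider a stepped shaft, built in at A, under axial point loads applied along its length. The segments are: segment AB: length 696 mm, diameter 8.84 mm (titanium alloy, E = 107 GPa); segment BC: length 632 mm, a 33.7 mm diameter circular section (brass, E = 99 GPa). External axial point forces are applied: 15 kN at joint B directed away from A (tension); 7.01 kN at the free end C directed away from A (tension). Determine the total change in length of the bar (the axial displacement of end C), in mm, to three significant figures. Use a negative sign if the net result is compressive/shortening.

Internal axial forces (sectioning from the free end, tension +): N_BC = 7.01 kN, N_AB = 22.01 kN.
A_AB = 61.38 mm².
A_BC = 892 mm².
δ_AB = 22010·696/(61.38·107000) = 2.333 mm
δ_BC = 7010·632/(892·99000) = 0.05017 mm
δ = Σδ_i = 2.383 mm.

2.38 mm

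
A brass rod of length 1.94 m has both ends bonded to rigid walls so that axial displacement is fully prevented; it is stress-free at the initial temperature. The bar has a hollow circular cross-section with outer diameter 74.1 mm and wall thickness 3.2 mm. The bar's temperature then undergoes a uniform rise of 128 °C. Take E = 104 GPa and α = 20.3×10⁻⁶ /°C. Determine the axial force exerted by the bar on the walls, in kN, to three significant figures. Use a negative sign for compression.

-193 kN

Free thermal expansion αLΔT = 20.3e-6 · 1940 · 128 = 5.041 mm.
The walls impose strain ε = −(5.041)/1940 = -2.5984e-03; σ = Eε = 104000 · -2.5984e-03 = -270.2 MPa.
Wall reaction R = σ·A = -270.2·712.8 = -192600 N = -192.6 kN.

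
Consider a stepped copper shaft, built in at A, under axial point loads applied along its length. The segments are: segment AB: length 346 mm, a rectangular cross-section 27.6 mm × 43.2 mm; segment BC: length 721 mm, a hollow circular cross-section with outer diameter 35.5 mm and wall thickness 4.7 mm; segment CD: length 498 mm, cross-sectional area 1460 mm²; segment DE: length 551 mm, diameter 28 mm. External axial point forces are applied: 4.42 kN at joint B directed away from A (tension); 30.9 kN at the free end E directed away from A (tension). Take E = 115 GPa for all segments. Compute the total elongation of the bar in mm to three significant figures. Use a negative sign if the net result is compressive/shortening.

0.847 mm

Internal axial forces (sectioning from the free end, tension +): N_DE = 30.9 kN, N_CD = 30.9 kN, N_BC = 30.9 kN, N_AB = 35.32 kN.
A_AB = 1192 mm².
A_BC = 454.8 mm².
A_DE = 615.8 mm².
δ_AB = 35320·346/(1192·115000) = 0.08913 mm
δ_BC = 30900·721/(454.8·115000) = 0.426 mm
δ_CD = 30900·498/(1460·115000) = 0.09165 mm
δ_DE = 30900·551/(615.8·115000) = 0.2404 mm
δ = Σδ_i = 0.8472 mm.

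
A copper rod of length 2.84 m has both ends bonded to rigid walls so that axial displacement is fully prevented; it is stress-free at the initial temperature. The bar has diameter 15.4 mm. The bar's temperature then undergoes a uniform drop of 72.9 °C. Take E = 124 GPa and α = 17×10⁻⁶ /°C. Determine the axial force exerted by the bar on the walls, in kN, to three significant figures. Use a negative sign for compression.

28.6 kN

Free thermal expansion αLΔT = 17e-6 · 2840 · -72.9 = -3.52 mm.
The walls impose strain ε = −(-3.52)/2840 = 1.2393e-03; σ = Eε = 124000 · 1.2393e-03 = 153.7 MPa.
Wall reaction R = σ·A = 153.7·186.3 = 28620 N = 28.62 kN.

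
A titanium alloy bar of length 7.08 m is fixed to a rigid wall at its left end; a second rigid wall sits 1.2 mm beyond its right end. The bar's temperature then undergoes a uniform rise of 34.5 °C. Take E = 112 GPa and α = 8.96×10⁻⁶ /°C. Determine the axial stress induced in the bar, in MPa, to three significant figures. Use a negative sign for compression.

Free thermal expansion αLΔT = 8.96e-6 · 7080 · 34.5 = 2.189 mm.
The walls engage after the gap closes; constrained expansion = 2.189 − 1.2 = 0.9886 mm.
The walls impose strain ε = −(0.9886)/7080 = -1.3963e-04; σ = Eε = 112000 · -1.3963e-04 = -15.64 MPa.

-15.6 MPa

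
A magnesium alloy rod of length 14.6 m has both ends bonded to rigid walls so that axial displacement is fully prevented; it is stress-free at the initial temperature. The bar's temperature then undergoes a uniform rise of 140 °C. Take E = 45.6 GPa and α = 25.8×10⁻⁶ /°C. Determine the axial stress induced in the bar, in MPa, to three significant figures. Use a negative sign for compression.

-165 MPa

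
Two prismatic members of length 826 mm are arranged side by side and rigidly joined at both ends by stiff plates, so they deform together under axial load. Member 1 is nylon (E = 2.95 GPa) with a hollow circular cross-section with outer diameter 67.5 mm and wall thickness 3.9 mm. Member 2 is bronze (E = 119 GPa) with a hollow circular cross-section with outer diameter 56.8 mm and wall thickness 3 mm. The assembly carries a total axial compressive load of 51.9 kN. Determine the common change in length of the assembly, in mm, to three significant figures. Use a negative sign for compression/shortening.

A_1 = 779.2 mm².
A_2 = 507.1 mm².
Equal strain + equilibrium ⇒ each member carries load in proportion to AE: A₁E₁ = 2299000 N, A₂E₂ = 60340000 N, ΣAE = 62640000 N.
δ = PL/ΣAE = -51900·826/62640000 = -0.6844 mm.

-0.684 mm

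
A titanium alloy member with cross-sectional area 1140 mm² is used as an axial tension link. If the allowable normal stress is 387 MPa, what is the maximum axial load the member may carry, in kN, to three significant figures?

P_max = σ_allow · A = 387 · 1140 = 441200 N = 441.2 kN.

441 kN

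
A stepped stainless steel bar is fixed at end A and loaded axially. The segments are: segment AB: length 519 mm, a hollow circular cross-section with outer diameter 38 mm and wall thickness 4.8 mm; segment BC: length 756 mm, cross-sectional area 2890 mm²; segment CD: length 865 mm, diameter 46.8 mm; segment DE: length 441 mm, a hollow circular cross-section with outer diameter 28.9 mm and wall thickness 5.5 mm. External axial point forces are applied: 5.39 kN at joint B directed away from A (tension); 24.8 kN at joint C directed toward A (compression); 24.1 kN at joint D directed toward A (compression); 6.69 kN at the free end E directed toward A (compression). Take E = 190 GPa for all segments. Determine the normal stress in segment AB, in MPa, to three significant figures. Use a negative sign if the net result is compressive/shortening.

-100 MPa

Internal axial forces (sectioning from the free end, tension +): N_DE = -6.69 kN, N_CD = -30.79 kN, N_BC = -55.59 kN, N_AB = -50.2 kN.
A_AB = 500.6 mm².
σ_AB = N_AB/A_AB = -50200/500.6 = -100.3 MPa.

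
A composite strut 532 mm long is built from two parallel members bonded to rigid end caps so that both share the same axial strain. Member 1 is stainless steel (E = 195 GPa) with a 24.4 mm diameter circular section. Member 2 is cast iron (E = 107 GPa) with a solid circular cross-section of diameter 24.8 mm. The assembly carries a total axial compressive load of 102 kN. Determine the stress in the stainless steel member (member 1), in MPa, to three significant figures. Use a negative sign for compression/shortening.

A_1 = 467.6 mm².
A_2 = 483.1 mm².
Equal strain + equilibrium ⇒ each member carries load in proportion to AE: A₁E₁ = 91180000 N, A₂E₂ = 51690000 N, ΣAE = 142900000 N.
σ₁ = P·E₁/ΣAE = -102000·195000/142900000 = -139.2 MPa.

-139 MPa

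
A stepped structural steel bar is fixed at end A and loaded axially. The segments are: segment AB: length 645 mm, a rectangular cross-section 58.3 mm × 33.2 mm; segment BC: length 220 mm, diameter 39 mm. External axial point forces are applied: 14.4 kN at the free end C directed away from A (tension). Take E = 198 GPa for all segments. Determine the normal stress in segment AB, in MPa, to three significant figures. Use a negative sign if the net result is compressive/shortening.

7.44 MPa

Internal axial forces (sectioning from the free end, tension +): N_BC = 14.4 kN, N_AB = 14.4 kN.
A_AB = 1936 mm².
σ_AB = N_AB/A_AB = 14400/1936 = 7.44 MPa.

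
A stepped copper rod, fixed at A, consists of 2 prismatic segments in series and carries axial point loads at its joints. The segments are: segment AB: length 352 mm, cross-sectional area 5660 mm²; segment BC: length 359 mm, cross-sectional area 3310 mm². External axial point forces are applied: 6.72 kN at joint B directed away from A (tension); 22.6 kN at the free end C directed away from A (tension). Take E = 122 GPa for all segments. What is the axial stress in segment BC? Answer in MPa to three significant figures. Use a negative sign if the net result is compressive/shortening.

6.83 MPa

Internal axial forces (sectioning from the free end, tension +): N_BC = 22.6 kN, N_AB = 29.32 kN.
σ_BC = N_BC/A_BC = 22600/3310 = 6.828 MPa.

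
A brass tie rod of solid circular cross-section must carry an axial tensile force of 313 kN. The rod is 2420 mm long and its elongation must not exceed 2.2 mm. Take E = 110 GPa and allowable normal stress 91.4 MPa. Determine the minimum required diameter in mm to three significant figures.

66.0 mm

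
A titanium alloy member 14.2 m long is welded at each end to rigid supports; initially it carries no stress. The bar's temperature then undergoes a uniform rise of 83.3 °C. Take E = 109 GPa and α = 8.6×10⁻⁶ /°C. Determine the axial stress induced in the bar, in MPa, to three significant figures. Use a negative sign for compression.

Free thermal expansion αLΔT = 8.6e-6 · 14200 · 83.3 = 10.17 mm.
The walls impose strain ε = −(10.17)/14200 = -7.1638e-04; σ = Eε = 109000 · -7.1638e-04 = -78.09 MPa.

-78.1 MPa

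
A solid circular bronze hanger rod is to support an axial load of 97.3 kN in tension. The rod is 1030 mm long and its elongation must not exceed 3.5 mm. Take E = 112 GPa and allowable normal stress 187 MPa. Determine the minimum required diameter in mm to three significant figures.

Required area A ≥ P/σ_allow = 97300/187 = 520.3 mm².
For a solid circular section, d ≥ √(4A/π) = 25.74 mm.
Elongation limit: A ≥ PL/(Eδ_allow) = 97300·1030/(112000·3.5) = 255.7 mm² ⇒ d ≥ 18.04 mm.
The stress limit governs.

25.7 mm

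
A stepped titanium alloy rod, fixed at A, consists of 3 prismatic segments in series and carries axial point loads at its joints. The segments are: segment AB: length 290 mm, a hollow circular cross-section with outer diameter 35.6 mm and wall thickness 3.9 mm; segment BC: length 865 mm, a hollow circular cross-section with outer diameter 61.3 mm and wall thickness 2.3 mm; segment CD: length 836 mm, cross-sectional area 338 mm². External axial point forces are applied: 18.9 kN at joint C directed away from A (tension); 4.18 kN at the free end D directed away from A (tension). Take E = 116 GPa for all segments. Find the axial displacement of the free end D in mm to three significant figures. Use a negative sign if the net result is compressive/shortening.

0.641 mm

Internal axial forces (sectioning from the free end, tension +): N_CD = 4.18 kN, N_BC = 23.08 kN, N_AB = 23.08 kN.
A_AB = 388.4 mm².
A_BC = 426.3 mm².
δ_AB = 23080·290/(388.4·116000) = 0.1486 mm
δ_BC = 23080·865/(426.3·116000) = 0.4037 mm
δ_CD = 4180·836/(338·116000) = 0.08913 mm
δ = Σδ_i = 0.6414 mm.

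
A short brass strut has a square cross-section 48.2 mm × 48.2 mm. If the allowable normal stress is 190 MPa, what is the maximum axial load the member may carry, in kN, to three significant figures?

441 kN

A = 2323 mm².
P_max = σ_allow · A = 190 · 2323 = 441400 N = 441.4 kN.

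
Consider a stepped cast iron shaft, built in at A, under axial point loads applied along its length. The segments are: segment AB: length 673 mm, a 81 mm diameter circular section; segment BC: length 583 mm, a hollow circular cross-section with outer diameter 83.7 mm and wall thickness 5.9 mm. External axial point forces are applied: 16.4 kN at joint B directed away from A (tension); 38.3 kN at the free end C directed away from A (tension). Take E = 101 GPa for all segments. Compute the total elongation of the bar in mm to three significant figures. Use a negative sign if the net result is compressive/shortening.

0.224 mm

Internal axial forces (sectioning from the free end, tension +): N_BC = 38.3 kN, N_AB = 54.7 kN.
A_AB = 5153 mm².
A_BC = 1442 mm².
δ_AB = 54700·673/(5153·101000) = 0.07073 mm
δ_BC = 38300·583/(1442·101000) = 0.1533 mm
δ = Σδ_i = 0.224 mm.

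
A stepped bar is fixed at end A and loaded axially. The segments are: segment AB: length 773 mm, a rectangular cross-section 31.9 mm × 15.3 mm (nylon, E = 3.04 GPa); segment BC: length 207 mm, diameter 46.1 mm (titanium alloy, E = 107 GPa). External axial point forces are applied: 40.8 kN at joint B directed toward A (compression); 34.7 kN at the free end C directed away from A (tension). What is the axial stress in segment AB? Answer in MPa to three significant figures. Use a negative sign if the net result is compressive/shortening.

-12.5 MPa

Internal axial forces (sectioning from the free end, tension +): N_BC = 34.7 kN, N_AB = -6.1 kN.
A_AB = 488.1 mm².
σ_AB = N_AB/A_AB = -6100/488.1 = -12.5 MPa.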